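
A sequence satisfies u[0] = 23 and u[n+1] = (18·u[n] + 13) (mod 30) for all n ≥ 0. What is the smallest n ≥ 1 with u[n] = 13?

Listing terms: u[0] = 23, u[1] = 7, u[2] = 19, u[3] = 25, u[4] = 13, u[5] = 7.
Since u[5] = u[1] = 7, the sequence is eventually periodic: after a pre-period of length 1 it cycles with period 4.
The value 13 first appears (with n ≥ 1) at u[4].

4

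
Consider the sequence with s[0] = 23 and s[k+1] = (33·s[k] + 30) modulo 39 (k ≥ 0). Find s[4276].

s[0] = 23; s[1] = 9; s[2] = 15; s[3] = 18; s[4] = 0; s[5] = 30; s[6] = 6; s[7] = 33; s[8] = 27; s[9] = 24; s[10] = 3; s[11] = 12; s[12] = 36; s[13] = 9.
Since s[13] = s[1] = 9, the sequence is eventually periodic: after a pre-period of length 1 it cycles with period 12.
For k ≥ 1, s[k] depends only on (k - 1) mod 12. (4276 - 1) mod 12 = 3, so s[4276] = s[4] = 0.

0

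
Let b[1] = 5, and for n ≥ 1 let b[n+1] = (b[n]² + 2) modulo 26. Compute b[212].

We have b[1] = 5, b[2] = 1, b[3] = 3, b[4] = 11, b[5] = 19, b[6] = 25, b[7] = 3.
Since b[7] = b[3] = 3, the sequence is eventually periodic: after a pre-period of length 2 it cycles with period 4.
For n ≥ 3, b[n] depends only on (n - 3) mod 4. (212 - 3) mod 4 = 1, so b[212] = b[4] = 11.

11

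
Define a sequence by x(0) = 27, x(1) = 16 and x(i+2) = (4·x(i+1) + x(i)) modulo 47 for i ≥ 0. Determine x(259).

x(0) = 27; x(1) = 16; x(2) = 44; x(3) = 4; x(4) = 13; x(5) = 9; x(6) = 2; x(7) = 17; x(8) = 23; x(9) = 15; x(10) = 36; x(11) = 18; x(12) = 14; x(13) = 27; x(14) = 28; x(15) = 45; x(16) = 20; x(17) = 31; x(18) = 3; x(19) = 43; x(20) = 34; x(21) = 38; x(22) = 45; x(23) = 30; x(24) = 24; x(25) = 32; x(26) = 11; x(27) = 29; x(28) = 33; x(29) = 20; x(30) = 19; x(31) = 2; x(32) = 27; x(33) = 16.
The sequence repeats with period 32.
So x(259) = x(0 + ((259-0) mod 32)) = x(3) = 4.

4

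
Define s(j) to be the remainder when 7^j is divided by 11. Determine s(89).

8

Computing terms: s(0) = 1, s(1) = 7, s(2) = 5, s(3) = 2, s(4) = 3, s(5) = 10, s(6) = 4, s(7) = 6, s(8) = 9, s(9) = 8, s(10) = 1.
Since s(10) = s(0) = 1, the sequence is periodic with period 10.
(89 - 0) mod 10 = 9, so s(89) = s(9) = 8.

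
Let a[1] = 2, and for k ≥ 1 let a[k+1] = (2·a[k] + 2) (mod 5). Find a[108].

0

Listing terms: a[1] = 2, a[2] = 1, a[3] = 4, a[4] = 0, a[5] = 2.
Since a[5] = a[1] = 2, the sequence is periodic with period 4.
So a[108] = a[1 + ((108-1) mod 4)] = a[4] = 0.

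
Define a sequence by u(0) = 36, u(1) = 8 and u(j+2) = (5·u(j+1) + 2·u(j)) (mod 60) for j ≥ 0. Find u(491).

Computing terms: u(0) = 36; u(1) = 8; u(2) = 52; u(3) = 36; u(4) = 44; u(5) = 52; u(6) = 48; u(7) = 44; u(8) = 16; u(9) = 48; u(10) = 32; u(11) = 16; u(12) = 24; u(13) = 32; u(14) = 28; u(15) = 24; u(16) = 56; u(17) = 28; u(18) = 12; u(19) = 56; u(20) = 4; u(21) = 12; u(22) = 8; u(23) = 4; u(24) = 36; u(25) = 8.
The sequence repeats with period 24.
So u(491) = u(0 + ((491-0) mod 24)) = u(11) = 16.

16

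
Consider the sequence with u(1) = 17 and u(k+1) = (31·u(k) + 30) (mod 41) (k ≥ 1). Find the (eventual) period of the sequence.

10

Listing terms: u(1) = 17, u(2) = 24, u(3) = 36, u(4) = 39, u(5) = 9, u(6) = 22, u(7) = 15, u(8) = 3, u(9) = 0, u(10) = 30, u(11) = 17.
Since u(11) = u(1) = 17, the sequence is periodic with period 10.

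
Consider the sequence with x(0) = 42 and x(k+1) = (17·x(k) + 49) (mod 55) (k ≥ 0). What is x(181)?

Listing terms: x(0) = 42,  x(1) = 48,  x(2) = 40,  x(3) = 14,  x(4) = 12,  x(5) = 33,  x(6) = 5,  x(7) = 24,  x(8) = 17,  x(9) = 8,  x(10) = 20,  x(11) = 4,  x(12) = 7,  x(13) = 3,  x(14) = 45,  x(15) = 44,  x(16) = 27,  x(17) = 13,  x(18) = 50,  x(19) = 19,  x(20) = 42.
The sequence repeats with period 20.
So x(181) = x(0 + ((181-0) mod 20)) = x(1) = 48.

48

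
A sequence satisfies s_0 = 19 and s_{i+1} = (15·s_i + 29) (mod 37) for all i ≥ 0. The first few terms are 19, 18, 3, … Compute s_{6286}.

Listing terms: s_0 = 19,  s_1 = 18,  s_2 = 3,  s_3 = 0,  s_4 = 29,  s_5 = 20,  s_6 = 33,  s_7 = 6,  s_8 = 8,  s_9 = 1,  s_{10} = 7,  s_{11} = 23,  s_{12} = 4,  s_{13} = 15,  s_{14} = 32,  s_{15} = 28,  s_{16} = 5,  s_{17} = 30,  s_{18} = 35,  s_{19} = 36,  s_{20} = 14,  s_{21} = 17,  s_{22} = 25,  s_{23} = 34,  s_{24} = 21,  s_{25} = 11,  s_{26} = 9,  s_{27} = 16,  s_{28} = 10,  s_{29} = 31,  s_{30} = 13,  s_{31} = 2,  s_{32} = 22,  s_{33} = 26,  s_{34} = 12,  s_{35} = 24,  s_{36} = 19.
The sequence repeats with period 36.
So s_{6286} = s_{0 + ((6286-0) mod 36)} = s_{22} = 25.

25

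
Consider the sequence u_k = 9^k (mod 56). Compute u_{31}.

9

u_1 = 9; u_2 = 25; u_3 = 1; u_4 = 9.
The sequence repeats with period 3.
(31 - 1) mod 3 = 0, so u_{31} = u_1 = 9.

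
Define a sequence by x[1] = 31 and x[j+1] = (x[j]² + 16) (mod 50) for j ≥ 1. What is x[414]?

Listing terms: x[1] = 31,  x[2] = 27,  x[3] = 45,  x[4] = 41,  x[5] = 47,  x[6] = 25,  x[7] = 41.
Since x[7] = x[4] = 41, the sequence is eventually periodic: after a pre-period of length 3 it cycles with period 3.
For j ≥ 4, x[j] depends only on (j - 4) mod 3. (414 - 4) mod 3 = 2, so x[414] = x[6] = 25.

25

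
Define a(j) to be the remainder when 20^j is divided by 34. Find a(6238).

Listing terms: a(1) = 20,  a(2) = 26,  a(3) = 10,  a(4) = 30,  a(5) = 22,  a(6) = 32,  a(7) = 28,  a(8) = 16,  a(9) = 14,  a(10) = 8,  a(11) = 24,  a(12) = 4,  a(13) = 12,  a(14) = 2,  a(15) = 6,  a(16) = 18,  a(17) = 20.
The sequence repeats with period 16.
So a(6238) = a(1 + ((6238-1) mod 16)) = a(14) = 2.

2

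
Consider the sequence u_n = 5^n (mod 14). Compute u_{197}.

3

u_1 = 5, u_2 = 11, u_3 = 13, u_4 = 9, u_5 = 3, u_6 = 1, u_7 = 5.
Since u_7 = u_1 = 5, the sequence is periodic with period 6.
(197 - 1) mod 6 = 4, so u_{197} = u_5 = 3.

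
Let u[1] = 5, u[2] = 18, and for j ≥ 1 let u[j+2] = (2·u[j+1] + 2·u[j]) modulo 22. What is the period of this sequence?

10

Listing terms: u[1] = 5, u[2] = 18, u[3] = 2, u[4] = 18, u[5] = 18, u[6] = 6, u[7] = 4, u[8] = 20, u[9] = 4, u[10] = 4, u[11] = 16, u[12] = 18, u[13] = 2.
Since (u[12], u[13]) = (u[2], u[3]) = (18, 2) (two consecutive terms determine the rest), the sequence is eventually periodic: after a pre-period of length 1 it cycles with period 10.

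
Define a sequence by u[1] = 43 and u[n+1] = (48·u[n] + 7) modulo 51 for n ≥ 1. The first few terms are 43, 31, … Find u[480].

Computing terms: u[1] = 43; u[2] = 31; u[3] = 16; u[4] = 10; u[5] = 28; u[6] = 25; u[7] = 34; u[8] = 7; u[9] = 37; u[10] = 49; u[11] = 13; u[12] = 19; u[13] = 1; u[14] = 4; u[15] = 46; u[16] = 22; u[17] = 43.
The sequence repeats with period 16.
So u[480] = u[1 + ((480-1) mod 16)] = u[16] = 22.

22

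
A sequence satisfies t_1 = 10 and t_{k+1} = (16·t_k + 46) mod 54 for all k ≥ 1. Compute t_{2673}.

18

Listing terms: t_1 = 10, t_2 = 44, t_3 = 48, t_4 = 4, t_5 = 2, t_6 = 24, t_7 = 52, t_8 = 14, t_9 = 0, t_{10} = 46, t_{11} = 26, t_{12} = 30, t_{13} = 40, t_{14} = 38, t_{15} = 6, t_{16} = 34, t_{17} = 50, t_{18} = 36, t_{19} = 28, t_{20} = 8, t_{21} = 12, t_{22} = 22, t_{23} = 20, t_{24} = 42, t_{25} = 16, t_{26} = 32, t_{27} = 18, t_{28} = 10.
The sequence repeats with period 27.
So t_{2673} = t_{1 + ((2673-1) mod 27)} = t_{27} = 18.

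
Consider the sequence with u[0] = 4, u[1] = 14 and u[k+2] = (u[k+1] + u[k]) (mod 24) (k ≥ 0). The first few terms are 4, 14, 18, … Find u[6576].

4

We have u[0] = 4,  u[1] = 14,  u[2] = 18,  u[3] = 8,  u[4] = 2,  u[5] = 10,  u[6] = 12,  u[7] = 22,  u[8] = 10,  u[9] = 8,  u[10] = 18,  u[11] = 2,  u[12] = 20,  u[13] = 22,  u[14] = 18,  u[15] = 16,  u[16] = 10,  u[17] = 2,  u[18] = 12,  u[19] = 14,  u[20] = 2,  u[21] = 16,  u[22] = 18,  u[23] = 10,  u[24] = 4,  u[25] = 14.
The sequence repeats with period 24.
(6576 - 0) mod 24 = 0, so u[6576] = u[0] = 4.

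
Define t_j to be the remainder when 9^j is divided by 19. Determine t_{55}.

9

t_0 = 1, t_1 = 9, t_2 = 5, t_3 = 7, t_4 = 6, t_5 = 16, t_6 = 11, t_7 = 4, t_8 = 17, t_9 = 1.
Since t_9 = t_0 = 1, the sequence is periodic with period 9.
So t_{55} = t_{0 + ((55-0) mod 9)} = t_1 = 9.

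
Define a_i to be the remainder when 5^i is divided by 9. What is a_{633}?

8

Listing terms: a_1 = 5, a_2 = 7, a_3 = 8, a_4 = 4, a_5 = 2, a_6 = 1, a_7 = 5.
The sequence repeats with period 6.
So a_{633} = a_{1 + ((633-1) mod 6)} = a_3 = 8.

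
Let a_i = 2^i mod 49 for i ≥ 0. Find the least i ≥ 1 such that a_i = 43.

18

We have a_0 = 1; a_1 = 2; a_2 = 4; a_3 = 8; a_4 = 16; a_5 = 32; a_6 = 15; a_7 = 30; a_8 = 11; a_9 = 22; a_{10} = 44; a_{11} = 39; a_{12} = 29; a_{13} = 9; a_{14} = 18; a_{15} = 36; a_{16} = 23; a_{17} = 46; a_{18} = 43; a_{19} = 37; a_{20} = 25; a_{21} = 1.
Since a_{21} = a_0 = 1, the sequence is periodic with period 21.
The value 43 first appears (with i ≥ 1) at a_{18}.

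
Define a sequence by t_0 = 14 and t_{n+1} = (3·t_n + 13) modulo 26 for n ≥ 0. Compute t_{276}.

14

Listing terms: t_0 = 14,  t_1 = 3,  t_2 = 22,  t_3 = 1,  t_4 = 16,  t_5 = 9,  t_6 = 14.
The sequence repeats with period 6.
(276 - 0) mod 6 = 0, so t_{276} = t_0 = 14.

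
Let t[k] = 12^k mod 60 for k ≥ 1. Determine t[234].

24

Computing terms: t[1] = 12; t[2] = 24; t[3] = 48; t[4] = 36; t[5] = 12.
Since t[5] = t[1] = 12, the sequence is periodic with period 4.
So t[234] = t[1 + ((234-1) mod 4)] = t[2] = 24.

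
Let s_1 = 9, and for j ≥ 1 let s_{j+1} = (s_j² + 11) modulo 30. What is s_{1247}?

27

We have s_1 = 9,  s_2 = 2,  s_3 = 15,  s_4 = 26,  s_5 = 27,  s_6 = 20,  s_7 = 21,  s_8 = 2.
Since s_8 = s_2 = 2, the sequence is eventually periodic: after a pre-period of length 1 it cycles with period 6.
For j ≥ 2, s_j depends only on (j - 2) mod 6. (1247 - 2) mod 6 = 3, so s_{1247} = s_5 = 27.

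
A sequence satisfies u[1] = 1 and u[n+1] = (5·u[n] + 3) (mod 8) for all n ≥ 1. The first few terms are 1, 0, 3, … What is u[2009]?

1

We have u[1] = 1, u[2] = 0, u[3] = 3, u[4] = 2, u[5] = 5, u[6] = 4, u[7] = 7, u[8] = 6, u[9] = 1.
Since u[9] = u[1] = 1, the sequence is periodic with period 8.
So u[2009] = u[1 + ((2009-1) mod 8)] = u[1] = 1.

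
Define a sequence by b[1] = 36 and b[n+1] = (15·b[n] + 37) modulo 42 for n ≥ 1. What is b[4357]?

We have b[1] = 36, b[2] = 31, b[3] = 40, b[4] = 7, b[5] = 16, b[6] = 25, b[7] = 34, b[8] = 1, b[9] = 10, b[10] = 19, b[11] = 28, b[12] = 37, b[13] = 4, b[14] = 13, b[15] = 22, b[16] = 31.
Since b[16] = b[2] = 31, the sequence is eventually periodic: after a pre-period of length 1 it cycles with period 14.
For n ≥ 2, b[n] depends only on (n - 2) mod 14. (4357 - 2) mod 14 = 1, so b[4357] = b[3] = 40.

40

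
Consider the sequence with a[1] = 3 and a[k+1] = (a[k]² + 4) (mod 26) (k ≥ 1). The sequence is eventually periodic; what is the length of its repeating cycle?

Listing terms: a[1] = 3, a[2] = 13, a[3] = 17, a[4] = 7, a[5] = 1, a[6] = 5, a[7] = 3.
The sequence repeats with period 6.

6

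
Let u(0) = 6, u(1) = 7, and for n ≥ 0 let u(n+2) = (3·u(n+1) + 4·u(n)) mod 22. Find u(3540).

Computing terms: u(0) = 6; u(1) = 7; u(2) = 1; u(3) = 9; u(4) = 9; u(5) = 19; u(6) = 5; u(7) = 3; u(8) = 7; u(9) = 11; u(10) = 17; u(11) = 7; u(12) = 1.
Since (u(11), u(12)) = (u(1), u(2)) = (7, 1) (two consecutive terms determine the rest), the sequence is eventually periodic: after a pre-period of length 1 it cycles with period 10.
For n ≥ 1, u(n) depends only on (n - 1) mod 10. (3540 - 1) mod 10 = 9, so u(3540) = u(10) = 17.

17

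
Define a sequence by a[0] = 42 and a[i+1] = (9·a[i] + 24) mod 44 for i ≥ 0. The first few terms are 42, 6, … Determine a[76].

6

Computing terms: a[0] = 42; a[1] = 6; a[2] = 34; a[3] = 22; a[4] = 2; a[5] = 42.
Since a[5] = a[0] = 42, the sequence is periodic with period 5.
So a[76] = a[0 + ((76-0) mod 5)] = a[1] = 6.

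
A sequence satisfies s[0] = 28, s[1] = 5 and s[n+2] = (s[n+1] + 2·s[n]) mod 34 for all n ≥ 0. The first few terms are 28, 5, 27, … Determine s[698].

27

Listing terms: s[0] = 28, s[1] = 5, s[2] = 27, s[3] = 3, s[4] = 23, s[5] = 29, s[6] = 7, s[7] = 31, s[8] = 11, s[9] = 5, s[10] = 27.
Since (s[9], s[10]) = (s[1], s[2]) = (5, 27) (two consecutive terms determine the rest), the sequence is eventually periodic: after a pre-period of length 1 it cycles with period 8.
For n ≥ 1, s[n] depends only on (n - 1) mod 8. (698 - 1) mod 8 = 1, so s[698] = s[2] = 27.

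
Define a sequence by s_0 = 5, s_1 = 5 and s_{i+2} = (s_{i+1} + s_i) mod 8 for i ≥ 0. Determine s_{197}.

s_0 = 5,  s_1 = 5,  s_2 = 2,  s_3 = 7,  s_4 = 1,  s_5 = 0,  s_6 = 1,  s_7 = 1,  s_8 = 2,  s_9 = 3,  s_{10} = 5,  s_{11} = 0,  s_{12} = 5,  s_{13} = 5.
The sequence repeats with period 12.
(197 - 0) mod 12 = 5, so s_{197} = s_5 = 0.

0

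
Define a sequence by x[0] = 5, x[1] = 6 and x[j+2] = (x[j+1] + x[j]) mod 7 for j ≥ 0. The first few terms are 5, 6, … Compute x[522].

3

Computing terms: x[0] = 5,  x[1] = 6,  x[2] = 4,  x[3] = 3,  x[4] = 0,  x[5] = 3,  x[6] = 3,  x[7] = 6,  x[8] = 2,  x[9] = 1,  x[10] = 3,  x[11] = 4,  x[12] = 0,  x[13] = 4,  x[14] = 4,  x[15] = 1,  x[16] = 5,  x[17] = 6.
The sequence repeats with period 16.
So x[522] = x[0 + ((522-0) mod 16)] = x[10] = 3.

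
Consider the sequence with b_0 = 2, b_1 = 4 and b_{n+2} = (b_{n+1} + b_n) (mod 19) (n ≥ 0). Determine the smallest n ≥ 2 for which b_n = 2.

Computing terms: b_0 = 2,  b_1 = 4,  b_2 = 6,  b_3 = 10,  b_4 = 16,  b_5 = 7,  b_6 = 4,  b_7 = 11,  b_8 = 15,  b_9 = 7,  b_{10} = 3,  b_{11} = 10,  b_{12} = 13,  b_{13} = 4,  b_{14} = 17,  b_{15} = 2,  b_{16} = 0,  b_{17} = 2,  b_{18} = 2,  b_{19} = 4.
Since (b_{18}, b_{19}) = (b_0, b_1) = (2, 4) (two consecutive terms determine the rest), the sequence is periodic with period 18.
The value 2 first appears (with n ≥ 2) at b_{15}.

15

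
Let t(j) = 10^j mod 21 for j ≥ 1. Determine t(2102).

16

Computing terms: t(1) = 10, t(2) = 16, t(3) = 13, t(4) = 4, t(5) = 19, t(6) = 1, t(7) = 10.
Since t(7) = t(1) = 10, the sequence is periodic with period 6.
(2102 - 1) mod 6 = 1, so t(2102) = t(2) = 16.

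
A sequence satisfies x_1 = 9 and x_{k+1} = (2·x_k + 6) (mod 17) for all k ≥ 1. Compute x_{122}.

7

We have x_1 = 9, x_2 = 7, x_3 = 3, x_4 = 12, x_5 = 13, x_6 = 15, x_7 = 2, x_8 = 10, x_9 = 9.
The sequence repeats with period 8.
(122 - 1) mod 8 = 1, so x_{122} = x_2 = 7.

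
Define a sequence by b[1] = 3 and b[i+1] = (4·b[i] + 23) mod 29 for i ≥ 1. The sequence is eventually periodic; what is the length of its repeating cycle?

14

b[1] = 3; b[2] = 6; b[3] = 18; b[4] = 8; b[5] = 26; b[6] = 11; b[7] = 9; b[8] = 1; b[9] = 27; b[10] = 15; b[11] = 25; b[12] = 7; b[13] = 22; b[14] = 24; b[15] = 3.
Since b[15] = b[1] = 3, the sequence is periodic with period 14.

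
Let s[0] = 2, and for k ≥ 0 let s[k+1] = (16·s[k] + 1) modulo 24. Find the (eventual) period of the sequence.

3

s[0] = 2; s[1] = 9; s[2] = 1; s[3] = 17; s[4] = 9.
Since s[4] = s[1] = 9, the sequence is eventually periodic: after a pre-period of length 1 it cycles with period 3.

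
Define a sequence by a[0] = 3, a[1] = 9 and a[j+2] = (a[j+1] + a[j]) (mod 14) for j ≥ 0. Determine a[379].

7

Computing terms: a[0] = 3,  a[1] = 9,  a[2] = 12,  a[3] = 7,  a[4] = 5,  a[5] = 12,  a[6] = 3,  a[7] = 1,  a[8] = 4,  a[9] = 5,  a[10] = 9,  a[11] = 0,  a[12] = 9,  a[13] = 9,  a[14] = 4,  a[15] = 13,  a[16] = 3,  a[17] = 2,  a[18] = 5,  a[19] = 7,  a[20] = 12,  a[21] = 5,  a[22] = 3,  a[23] = 8,  a[24] = 11,  a[25] = 5,  a[26] = 2,  a[27] = 7,  a[28] = 9,  a[29] = 2,  a[30] = 11,  a[31] = 13,  a[32] = 10,  a[33] = 9,  a[34] = 5,  a[35] = 0,  a[36] = 5,  a[37] = 5,  a[38] = 10,  a[39] = 1,  a[40] = 11,  a[41] = 12,  a[42] = 9,  a[43] = 7,  a[44] = 2,  a[45] = 9,  a[46] = 11,  a[47] = 6,  a[48] = 3,  a[49] = 9.
The sequence repeats with period 48.
So a[379] = a[0 + ((379-0) mod 48)] = a[43] = 7.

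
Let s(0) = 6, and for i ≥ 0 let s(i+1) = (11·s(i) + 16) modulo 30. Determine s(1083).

Listing terms: s(0) = 6; s(1) = 22; s(2) = 18; s(3) = 4; s(4) = 0; s(5) = 16; s(6) = 12; s(7) = 28; s(8) = 24; s(9) = 10; s(10) = 6.
The sequence repeats with period 10.
So s(1083) = s(0 + ((1083-0) mod 10)) = s(3) = 4.

4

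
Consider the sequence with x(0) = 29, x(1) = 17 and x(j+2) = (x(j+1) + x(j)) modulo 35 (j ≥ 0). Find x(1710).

6

We have x(0) = 29; x(1) = 17; x(2) = 11; x(3) = 28; x(4) = 4; x(5) = 32; x(6) = 1; x(7) = 33; x(8) = 34; x(9) = 32; x(10) = 31; x(11) = 28; x(12) = 24; x(13) = 17; x(14) = 6; x(15) = 23; x(16) = 29; x(17) = 17.
Since (x(16), x(17)) = (x(0), x(1)) = (29, 17) (two consecutive terms determine the rest), the sequence is periodic with period 16.
So x(1710) = x(0 + ((1710-0) mod 16)) = x(14) = 6.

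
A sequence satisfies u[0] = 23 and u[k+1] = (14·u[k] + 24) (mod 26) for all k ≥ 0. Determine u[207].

12

u[0] = 23,  u[1] = 8,  u[2] = 6,  u[3] = 4,  u[4] = 2,  u[5] = 0,  u[6] = 24,  u[7] = 22,  u[8] = 20,  u[9] = 18,  u[10] = 16,  u[11] = 14,  u[12] = 12,  u[13] = 10,  u[14] = 8.
Since u[14] = u[1] = 8, the sequence is eventually periodic: after a pre-period of length 1 it cycles with period 13.
For k ≥ 1, u[k] depends only on (k - 1) mod 13. (207 - 1) mod 13 = 11, so u[207] = u[12] = 12.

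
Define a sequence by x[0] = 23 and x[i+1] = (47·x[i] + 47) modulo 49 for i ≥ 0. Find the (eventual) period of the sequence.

42

We have x[0] = 23,  x[1] = 1,  x[2] = 45,  x[3] = 6,  x[4] = 35,  x[5] = 26,  x[6] = 44,  x[7] = 8,  x[8] = 31,  x[9] = 34,  x[10] = 28,  x[11] = 40,  x[12] = 16,  x[13] = 15,  x[14] = 17,  x[15] = 13,  x[16] = 21,  x[17] = 5,  x[18] = 37,  x[19] = 22,  x[20] = 3,  x[21] = 41,  x[22] = 14,  x[23] = 19,  x[24] = 9,  x[25] = 29,  x[26] = 38,  x[27] = 20,  x[28] = 7,  x[29] = 33,  x[30] = 30,  x[31] = 36,  x[32] = 24,  x[33] = 48,  x[34] = 0,  x[35] = 47,  x[36] = 2,  x[37] = 43,  x[38] = 10,  x[39] = 27,  x[40] = 42,  x[41] = 12,  x[42] = 23.
Since x[42] = x[0] = 23, the sequence is periodic with period 42.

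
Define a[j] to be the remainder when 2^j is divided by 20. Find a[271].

Listing terms: a[0] = 1, a[1] = 2, a[2] = 4, a[3] = 8, a[4] = 16, a[5] = 12, a[6] = 4.
Since a[6] = a[2] = 4, the sequence is eventually periodic: after a pre-period of length 2 it cycles with period 4.
For j ≥ 2, a[j] depends only on (j - 2) mod 4. (271 - 2) mod 4 = 1, so a[271] = a[3] = 8.

8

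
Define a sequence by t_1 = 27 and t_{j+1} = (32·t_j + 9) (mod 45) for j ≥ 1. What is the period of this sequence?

Listing terms: t_1 = 27,  t_2 = 18,  t_3 = 0,  t_4 = 9,  t_5 = 27.
The sequence repeats with period 4.

4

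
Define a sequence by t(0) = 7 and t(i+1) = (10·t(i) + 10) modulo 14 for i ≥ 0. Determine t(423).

4

Listing terms: t(0) = 7, t(1) = 10, t(2) = 12, t(3) = 4, t(4) = 8, t(5) = 6, t(6) = 0, t(7) = 10.
Since t(7) = t(1) = 10, the sequence is eventually periodic: after a pre-period of length 1 it cycles with period 6.
For i ≥ 1, t(i) depends only on (i - 1) mod 6. (423 - 1) mod 6 = 2, so t(423) = t(3) = 4.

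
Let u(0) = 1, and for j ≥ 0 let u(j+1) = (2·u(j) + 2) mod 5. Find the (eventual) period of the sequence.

We have u(0) = 1; u(1) = 4; u(2) = 0; u(3) = 2; u(4) = 1.
Since u(4) = u(0) = 1, the sequence is periodic with period 4.

4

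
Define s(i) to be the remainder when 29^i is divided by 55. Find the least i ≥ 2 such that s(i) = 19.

s(1) = 29, s(2) = 16, s(3) = 24, s(4) = 36, s(5) = 54, s(6) = 26, s(7) = 39, s(8) = 31, s(9) = 19, s(10) = 1, s(11) = 29.
Since s(11) = s(1) = 29, the sequence is periodic with period 10.
The value 19 first appears (with i ≥ 2) at s(9).

9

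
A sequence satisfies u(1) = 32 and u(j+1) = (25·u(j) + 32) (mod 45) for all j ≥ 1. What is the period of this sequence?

Listing terms: u(1) = 32,  u(2) = 22,  u(3) = 42,  u(4) = 2,  u(5) = 37,  u(6) = 12,  u(7) = 17,  u(8) = 7,  u(9) = 27,  u(10) = 32.
The sequence repeats with period 9.

9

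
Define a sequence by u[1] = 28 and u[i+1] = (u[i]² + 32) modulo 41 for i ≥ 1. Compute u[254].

Computing terms: u[1] = 28, u[2] = 37, u[3] = 7, u[4] = 40, u[5] = 33, u[6] = 14, u[7] = 23, u[8] = 28.
The sequence repeats with period 7.
So u[254] = u[1 + ((254-1) mod 7)] = u[2] = 37.

37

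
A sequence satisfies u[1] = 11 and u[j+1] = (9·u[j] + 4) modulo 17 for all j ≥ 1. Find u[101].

5

Listing terms: u[1] = 11, u[2] = 1, u[3] = 13, u[4] = 2, u[5] = 5, u[6] = 15, u[7] = 3, u[8] = 14, u[9] = 11.
The sequence repeats with period 8.
So u[101] = u[1 + ((101-1) mod 8)] = u[5] = 5.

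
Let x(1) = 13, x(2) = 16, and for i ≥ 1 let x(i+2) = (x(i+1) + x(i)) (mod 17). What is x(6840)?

Computing terms: x(1) = 13,  x(2) = 16,  x(3) = 12,  x(4) = 11,  x(5) = 6,  x(6) = 0,  x(7) = 6,  x(8) = 6,  x(9) = 12,  x(10) = 1,  x(11) = 13,  x(12) = 14,  x(13) = 10,  x(14) = 7,  x(15) = 0,  x(16) = 7,  x(17) = 7,  x(18) = 14,  x(19) = 4,  x(20) = 1,  x(21) = 5,  x(22) = 6,  x(23) = 11,  x(24) = 0,  x(25) = 11,  x(26) = 11,  x(27) = 5,  x(28) = 16,  x(29) = 4,  x(30) = 3,  x(31) = 7,  x(32) = 10,  x(33) = 0,  x(34) = 10,  x(35) = 10,  x(36) = 3,  x(37) = 13,  x(38) = 16.
The sequence repeats with period 36.
(6840 - 1) mod 36 = 35, so x(6840) = x(36) = 3.

3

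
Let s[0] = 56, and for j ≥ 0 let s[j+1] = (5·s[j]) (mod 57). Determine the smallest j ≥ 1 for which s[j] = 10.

5

Listing terms: s[0] = 56,  s[1] = 52,  s[2] = 32,  s[3] = 46,  s[4] = 2,  s[5] = 10,  s[6] = 50,  s[7] = 22,  s[8] = 53,  s[9] = 37,  s[10] = 14,  s[11] = 13,  s[12] = 8,  s[13] = 40,  s[14] = 29,  s[15] = 31,  s[16] = 41,  s[17] = 34,  s[18] = 56.
The sequence repeats with period 18.
The value 10 first appears (with j ≥ 1) at s[5].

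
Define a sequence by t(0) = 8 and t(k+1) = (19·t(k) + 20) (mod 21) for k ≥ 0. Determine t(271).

t(0) = 8, t(1) = 4, t(2) = 12, t(3) = 17, t(4) = 7, t(5) = 6, t(6) = 8.
Since t(6) = t(0) = 8, the sequence is periodic with period 6.
So t(271) = t(0 + ((271-0) mod 6)) = t(1) = 4.

4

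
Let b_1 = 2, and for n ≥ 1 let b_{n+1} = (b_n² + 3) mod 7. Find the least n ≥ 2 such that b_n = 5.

4

We have b_1 = 2, b_2 = 0, b_3 = 3, b_4 = 5, b_5 = 0.
Since b_5 = b_2 = 0, the sequence is eventually periodic: after a pre-period of length 1 it cycles with period 3.
The value 5 first appears (with n ≥ 2) at b_4.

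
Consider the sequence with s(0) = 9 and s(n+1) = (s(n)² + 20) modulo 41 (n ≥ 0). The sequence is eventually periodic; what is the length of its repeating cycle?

5

s(0) = 9,  s(1) = 19,  s(2) = 12,  s(3) = 0,  s(4) = 20,  s(5) = 10,  s(6) = 38,  s(7) = 29,  s(8) = 0.
Since s(8) = s(3) = 0, the sequence is eventually periodic: after a pre-period of length 3 it cycles with period 5.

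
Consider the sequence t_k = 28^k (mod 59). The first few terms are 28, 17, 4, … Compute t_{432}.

Computing terms: t_1 = 28, t_2 = 17, t_3 = 4, t_4 = 53, t_5 = 9, t_6 = 16, t_7 = 35, t_8 = 36, t_9 = 5, t_{10} = 22, t_{11} = 26, t_{12} = 20, t_{13} = 29, t_{14} = 45, t_{15} = 21, t_{16} = 57, t_{17} = 3, t_{18} = 25, t_{19} = 51, t_{20} = 12, t_{21} = 41, t_{22} = 27, t_{23} = 48, t_{24} = 46, t_{25} = 49, t_{26} = 15, t_{27} = 7, t_{28} = 19, t_{29} = 1, t_{30} = 28.
The sequence repeats with period 29.
So t_{432} = t_{1 + ((432-1) mod 29)} = t_{26} = 15.

15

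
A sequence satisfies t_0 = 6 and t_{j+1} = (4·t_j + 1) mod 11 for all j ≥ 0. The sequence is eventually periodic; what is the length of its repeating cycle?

5

t_0 = 6, t_1 = 3, t_2 = 2, t_3 = 9, t_4 = 4, t_5 = 6.
The sequence repeats with period 5.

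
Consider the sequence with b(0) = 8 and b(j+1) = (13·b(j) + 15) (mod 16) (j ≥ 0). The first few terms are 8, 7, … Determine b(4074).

We have b(0) = 8; b(1) = 7; b(2) = 10; b(3) = 1; b(4) = 12; b(5) = 11; b(6) = 14; b(7) = 5; b(8) = 0; b(9) = 15; b(10) = 2; b(11) = 9; b(12) = 4; b(13) = 3; b(14) = 6; b(15) = 13; b(16) = 8.
The sequence repeats with period 16.
So b(4074) = b(0 + ((4074-0) mod 16)) = b(10) = 2.

2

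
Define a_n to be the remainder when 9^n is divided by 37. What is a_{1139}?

34

Computing terms: a_1 = 9; a_2 = 7; a_3 = 26; a_4 = 12; a_5 = 34; a_6 = 10; a_7 = 16; a_8 = 33; a_9 = 1; a_{10} = 9.
Since a_{10} = a_1 = 9, the sequence is periodic with period 9.
(1139 - 1) mod 9 = 4, so a_{1139} = a_5 = 34.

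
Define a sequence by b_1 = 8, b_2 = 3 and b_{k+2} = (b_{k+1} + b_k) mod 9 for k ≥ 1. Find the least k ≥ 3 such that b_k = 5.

b_1 = 8,  b_2 = 3,  b_3 = 2,  b_4 = 5,  b_5 = 7,  b_6 = 3,  b_7 = 1,  b_8 = 4,  b_9 = 5,  b_{10} = 0,  b_{11} = 5,  b_{12} = 5,  b_{13} = 1,  b_{14} = 6,  b_{15} = 7,  b_{16} = 4,  b_{17} = 2,  b_{18} = 6,  b_{19} = 8,  b_{20} = 5,  b_{21} = 4,  b_{22} = 0,  b_{23} = 4,  b_{24} = 4,  b_{25} = 8,  b_{26} = 3.
Since (b_{25}, b_{26}) = (b_1, b_2) = (8, 3) (two consecutive terms determine the rest), the sequence is periodic with period 24.
The value 5 first appears (with k ≥ 3) at b_4.

4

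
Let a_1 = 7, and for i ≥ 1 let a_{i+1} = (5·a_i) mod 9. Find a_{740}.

Computing terms: a_1 = 7; a_2 = 8; a_3 = 4; a_4 = 2; a_5 = 1; a_6 = 5; a_7 = 7.
Since a_7 = a_1 = 7, the sequence is periodic with period 6.
(740 - 1) mod 6 = 1, so a_{740} = a_2 = 8.

8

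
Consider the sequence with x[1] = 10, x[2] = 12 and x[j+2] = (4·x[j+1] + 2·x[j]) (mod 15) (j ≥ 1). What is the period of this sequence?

Computing terms: x[1] = 10; x[2] = 12; x[3] = 8; x[4] = 11; x[5] = 0; x[6] = 7; x[7] = 13; x[8] = 6; x[9] = 5; x[10] = 2; x[11] = 3; x[12] = 1; x[13] = 10; x[14] = 12.
Since (x[13], x[14]) = (x[1], x[2]) = (10, 12) (two consecutive terms determine the rest), the sequence is periodic with period 12.

12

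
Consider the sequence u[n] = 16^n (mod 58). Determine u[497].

30

We have u[0] = 1; u[1] = 16; u[2] = 24; u[3] = 36; u[4] = 54; u[5] = 52; u[6] = 20; u[7] = 30; u[8] = 16.
Since u[8] = u[1] = 16, the sequence is eventually periodic: after a pre-period of length 1 it cycles with period 7.
For n ≥ 1, u[n] depends only on (n - 1) mod 7. (497 - 1) mod 7 = 6, so u[497] = u[7] = 30.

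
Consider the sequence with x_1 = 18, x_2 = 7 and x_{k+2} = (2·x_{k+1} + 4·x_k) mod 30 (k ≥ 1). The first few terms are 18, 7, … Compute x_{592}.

22

x_1 = 18, x_2 = 7, x_3 = 26, x_4 = 20, x_5 = 24, x_6 = 8, x_7 = 22, x_8 = 16, x_9 = 0, x_{10} = 4, x_{11} = 8, x_{12} = 2, x_{13} = 6, x_{14} = 20, x_{15} = 4, x_{16} = 28, x_{17} = 12, x_{18} = 16, x_{19} = 20, x_{20} = 14, x_{21} = 18, x_{22} = 2, x_{23} = 16, x_{24} = 10, x_{25} = 24, x_{26} = 28, x_{27} = 2, x_{28} = 26, x_{29} = 0, x_{30} = 14, x_{31} = 28, x_{32} = 22, x_{33} = 6, x_{34} = 10, x_{35} = 14, x_{36} = 8, x_{37} = 12, x_{38} = 26, x_{39} = 10, x_{40} = 4, x_{41} = 18, x_{42} = 22, x_{43} = 26, x_{44} = 20.
Since (x_{43}, x_{44}) = (x_3, x_4) = (26, 20) (two consecutive terms determine the rest), the sequence is eventually periodic: after a pre-period of length 2 it cycles with period 40.
For k ≥ 3, x_k depends only on (k - 3) mod 40. (592 - 3) mod 40 = 29, so x_{592} = x_{32} = 22.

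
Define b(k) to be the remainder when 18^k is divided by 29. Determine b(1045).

b(0) = 1, b(1) = 18, b(2) = 5, b(3) = 3, b(4) = 25, b(5) = 15, b(6) = 9, b(7) = 17, b(8) = 16, b(9) = 27, b(10) = 22, b(11) = 19, b(12) = 23, b(13) = 8, b(14) = 28, b(15) = 11, b(16) = 24, b(17) = 26, b(18) = 4, b(19) = 14, b(20) = 20, b(21) = 12, b(22) = 13, b(23) = 2, b(24) = 7, b(25) = 10, b(26) = 6, b(27) = 21, b(28) = 1.
The sequence repeats with period 28.
(1045 - 0) mod 28 = 9, so b(1045) = b(9) = 27.

27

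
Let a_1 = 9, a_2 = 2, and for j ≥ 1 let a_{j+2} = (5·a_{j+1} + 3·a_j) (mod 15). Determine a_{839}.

13

We have a_1 = 9, a_2 = 2, a_3 = 7, a_4 = 11, a_5 = 1, a_6 = 8, a_7 = 13, a_8 = 14, a_9 = 4, a_{10} = 2, a_{11} = 7.
Since (a_{10}, a_{11}) = (a_2, a_3) = (2, 7) (two consecutive terms determine the rest), the sequence is eventually periodic: after a pre-period of length 1 it cycles with period 8.
For j ≥ 2, a_j depends only on (j - 2) mod 8. (839 - 2) mod 8 = 5, so a_{839} = a_7 = 13.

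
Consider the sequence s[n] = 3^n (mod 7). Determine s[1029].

6

We have s[0] = 1, s[1] = 3, s[2] = 2, s[3] = 6, s[4] = 4, s[5] = 5, s[6] = 1.
Since s[6] = s[0] = 1, the sequence is periodic with period 6.
So s[1029] = s[0 + ((1029-0) mod 6)] = s[3] = 6.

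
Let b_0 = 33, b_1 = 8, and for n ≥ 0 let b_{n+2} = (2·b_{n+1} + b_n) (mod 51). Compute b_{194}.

49

We have b_0 = 33; b_1 = 8; b_2 = 49; b_3 = 4; b_4 = 6; b_5 = 16; b_6 = 38; b_7 = 41; b_8 = 18; b_9 = 26; b_{10} = 19; b_{11} = 13; b_{12} = 45; b_{13} = 1; b_{14} = 47; b_{15} = 44; b_{16} = 33; b_{17} = 8.
Since (b_{16}, b_{17}) = (b_0, b_1) = (33, 8) (two consecutive terms determine the rest), the sequence is periodic with period 16.
So b_{194} = b_{0 + ((194-0) mod 16)} = b_2 = 49.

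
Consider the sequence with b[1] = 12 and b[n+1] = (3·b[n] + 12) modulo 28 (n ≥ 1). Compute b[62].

20

Computing terms: b[1] = 12, b[2] = 20, b[3] = 16, b[4] = 4, b[5] = 24, b[6] = 0, b[7] = 12.
The sequence repeats with period 6.
(62 - 1) mod 6 = 1, so b[62] = b[2] = 20.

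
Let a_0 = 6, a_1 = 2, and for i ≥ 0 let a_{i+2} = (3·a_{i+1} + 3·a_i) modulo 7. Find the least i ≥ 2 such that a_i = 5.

4

Computing terms: a_0 = 6, a_1 = 2, a_2 = 3, a_3 = 1, a_4 = 5, a_5 = 4, a_6 = 6, a_7 = 2.
The sequence repeats with period 6.
The value 5 first appears (with i ≥ 2) at a_4.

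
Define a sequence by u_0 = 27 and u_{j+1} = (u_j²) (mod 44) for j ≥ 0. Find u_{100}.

5

Computing terms: u_0 = 27; u_1 = 25; u_2 = 9; u_3 = 37; u_4 = 5; u_5 = 25.
Since u_5 = u_1 = 25, the sequence is eventually periodic: after a pre-period of length 1 it cycles with period 4.
For j ≥ 1, u_j depends only on (j - 1) mod 4. (100 - 1) mod 4 = 3, so u_{100} = u_4 = 5.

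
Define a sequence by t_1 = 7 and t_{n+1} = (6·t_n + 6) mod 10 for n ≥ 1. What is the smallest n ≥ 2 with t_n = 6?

t_1 = 7,  t_2 = 8,  t_3 = 4,  t_4 = 0,  t_5 = 6,  t_6 = 2,  t_7 = 8.
Since t_7 = t_2 = 8, the sequence is eventually periodic: after a pre-period of length 1 it cycles with period 5.
The value 6 first appears (with n ≥ 2) at t_5.

5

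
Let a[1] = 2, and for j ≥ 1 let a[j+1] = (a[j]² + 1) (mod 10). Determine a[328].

7

a[1] = 2,  a[2] = 5,  a[3] = 6,  a[4] = 7,  a[5] = 0,  a[6] = 1,  a[7] = 2.
Since a[7] = a[1] = 2, the sequence is periodic with period 6.
(328 - 1) mod 6 = 3, so a[328] = a[4] = 7.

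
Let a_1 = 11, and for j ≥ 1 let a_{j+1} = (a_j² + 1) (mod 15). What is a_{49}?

11

a_1 = 11, a_2 = 2, a_3 = 5, a_4 = 11.
The sequence repeats with period 3.
So a_{49} = a_{1 + ((49-1) mod 3)} = a_1 = 11.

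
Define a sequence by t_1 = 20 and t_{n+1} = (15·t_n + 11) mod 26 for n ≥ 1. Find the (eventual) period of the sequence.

Computing terms: t_1 = 20, t_2 = 25, t_3 = 22, t_4 = 3, t_5 = 4, t_6 = 19, t_7 = 10, t_8 = 5, t_9 = 8, t_{10} = 1, t_{11} = 0, t_{12} = 11, t_{13} = 20.
The sequence repeats with period 12.

12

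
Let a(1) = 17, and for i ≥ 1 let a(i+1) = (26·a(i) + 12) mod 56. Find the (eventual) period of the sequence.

Listing terms: a(1) = 17; a(2) = 6; a(3) = 0; a(4) = 12; a(5) = 44; a(6) = 36; a(7) = 52; a(8) = 20; a(9) = 28; a(10) = 12.
Since a(10) = a(4) = 12, the sequence is eventually periodic: after a pre-period of length 3 it cycles with period 6.

6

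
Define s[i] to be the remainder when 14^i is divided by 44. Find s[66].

36

We have s[1] = 14, s[2] = 20, s[3] = 16, s[4] = 4, s[5] = 12, s[6] = 36, s[7] = 20.
Since s[7] = s[2] = 20, the sequence is eventually periodic: after a pre-period of length 1 it cycles with period 5.
For i ≥ 2, s[i] depends only on (i - 2) mod 5. (66 - 2) mod 5 = 4, so s[66] = s[6] = 36.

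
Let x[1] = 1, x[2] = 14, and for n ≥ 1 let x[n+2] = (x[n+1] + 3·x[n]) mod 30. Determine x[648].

Listing terms: x[1] = 1, x[2] = 14, x[3] = 17, x[4] = 29, x[5] = 20, x[6] = 17, x[7] = 17, x[8] = 8, x[9] = 29, x[10] = 23, x[11] = 20, x[12] = 29, x[13] = 29, x[14] = 26, x[15] = 23, x[16] = 11, x[17] = 20, x[18] = 23, x[19] = 23, x[20] = 2, x[21] = 11, x[22] = 17, x[23] = 20, x[24] = 11, x[25] = 11, x[26] = 14, x[27] = 17.
Since (x[26], x[27]) = (x[2], x[3]) = (14, 17) (two consecutive terms determine the rest), the sequence is eventually periodic: after a pre-period of length 1 it cycles with period 24.
For n ≥ 2, x[n] depends only on (n - 2) mod 24. (648 - 2) mod 24 = 22, so x[648] = x[24] = 11.

11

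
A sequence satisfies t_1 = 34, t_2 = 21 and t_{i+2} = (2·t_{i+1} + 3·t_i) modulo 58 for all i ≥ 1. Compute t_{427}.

Computing terms: t_1 = 34,  t_2 = 21,  t_3 = 28,  t_4 = 3,  t_5 = 32,  t_6 = 15,  t_7 = 10,  t_8 = 7,  t_9 = 44,  t_{10} = 51,  t_{11} = 2,  t_{12} = 41,  t_{13} = 30,  t_{14} = 9,  t_{15} = 50,  t_{16} = 11,  t_{17} = 56,  t_{18} = 29,  t_{19} = 52,  t_{20} = 17,  t_{21} = 16,  t_{22} = 25,  t_{23} = 40,  t_{24} = 39,  t_{25} = 24,  t_{26} = 49,  t_{27} = 54,  t_{28} = 23,  t_{29} = 34,  t_{30} = 21.
Since (t_{29}, t_{30}) = (t_1, t_2) = (34, 21) (two consecutive terms determine the rest), the sequence is periodic with period 28.
(427 - 1) mod 28 = 6, so t_{427} = t_7 = 10.

10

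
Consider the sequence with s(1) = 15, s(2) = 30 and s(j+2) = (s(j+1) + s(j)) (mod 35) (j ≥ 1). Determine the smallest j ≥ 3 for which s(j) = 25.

11

Listing terms: s(1) = 15; s(2) = 30; s(3) = 10; s(4) = 5; s(5) = 15; s(6) = 20; s(7) = 0; s(8) = 20; s(9) = 20; s(10) = 5; s(11) = 25; s(12) = 30; s(13) = 20; s(14) = 15; s(15) = 0; s(16) = 15; s(17) = 15; s(18) = 30.
The sequence repeats with period 16.
The value 25 first appears (with j ≥ 3) at s(11).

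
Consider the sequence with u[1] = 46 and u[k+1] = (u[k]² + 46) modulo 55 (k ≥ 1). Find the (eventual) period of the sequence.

3

Listing terms: u[1] = 46; u[2] = 17; u[3] = 5; u[4] = 16; u[5] = 27; u[6] = 5.
Since u[6] = u[3] = 5, the sequence is eventually periodic: after a pre-period of length 2 it cycles with period 3.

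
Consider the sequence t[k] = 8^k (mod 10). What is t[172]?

We have t[1] = 8; t[2] = 4; t[3] = 2; t[4] = 6; t[5] = 8.
Since t[5] = t[1] = 8, the sequence is periodic with period 4.
So t[172] = t[1 + ((172-1) mod 4)] = t[4] = 6.

6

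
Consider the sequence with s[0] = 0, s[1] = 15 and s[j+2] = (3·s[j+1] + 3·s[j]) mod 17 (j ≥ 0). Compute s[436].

Computing terms: s[0] = 0, s[1] = 15, s[2] = 11, s[3] = 10, s[4] = 12, s[5] = 15, s[6] = 13, s[7] = 16, s[8] = 2, s[9] = 3, s[10] = 15, s[11] = 3, s[12] = 3, s[13] = 1, s[14] = 12, s[15] = 5, s[16] = 0, s[17] = 15.
Since (s[16], s[17]) = (s[0], s[1]) = (0, 15) (two consecutive terms determine the rest), the sequence is periodic with period 16.
(436 - 0) mod 16 = 4, so s[436] = s[4] = 12.

12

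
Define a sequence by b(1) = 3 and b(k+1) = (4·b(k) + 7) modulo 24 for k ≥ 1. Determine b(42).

b(1) = 3,  b(2) = 19,  b(3) = 11,  b(4) = 3.
The sequence repeats with period 3.
So b(42) = b(1 + ((42-1) mod 3)) = b(3) = 11.

11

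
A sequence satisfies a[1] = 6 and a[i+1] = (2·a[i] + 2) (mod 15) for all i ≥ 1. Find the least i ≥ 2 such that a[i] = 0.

a[1] = 6,  a[2] = 14,  a[3] = 0,  a[4] = 2,  a[5] = 6.
Since a[5] = a[1] = 6, the sequence is periodic with period 4.
The value 0 first appears (with i ≥ 2) at a[3].

3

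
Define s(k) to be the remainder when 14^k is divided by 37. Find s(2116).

10

Computing terms: s(0) = 1,  s(1) = 14,  s(2) = 11,  s(3) = 6,  s(4) = 10,  s(5) = 29,  s(6) = 36,  s(7) = 23,  s(8) = 26,  s(9) = 31,  s(10) = 27,  s(11) = 8,  s(12) = 1.
Since s(12) = s(0) = 1, the sequence is periodic with period 12.
So s(2116) = s(0 + ((2116-0) mod 12)) = s(4) = 10.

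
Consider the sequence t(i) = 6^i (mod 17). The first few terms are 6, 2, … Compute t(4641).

Computing terms: t(1) = 6, t(2) = 2, t(3) = 12, t(4) = 4, t(5) = 7, t(6) = 8, t(7) = 14, t(8) = 16, t(9) = 11, t(10) = 15, t(11) = 5, t(12) = 13, t(13) = 10, t(14) = 9, t(15) = 3, t(16) = 1, t(17) = 6.
Since t(17) = t(1) = 6, the sequence is periodic with period 16.
(4641 - 1) mod 16 = 0, so t(4641) = t(1) = 6.

6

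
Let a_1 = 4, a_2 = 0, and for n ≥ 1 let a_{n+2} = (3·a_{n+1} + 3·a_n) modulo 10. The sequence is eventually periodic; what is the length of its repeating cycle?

We have a_1 = 4,  a_2 = 0,  a_3 = 2,  a_4 = 6,  a_5 = 4,  a_6 = 0.
The sequence repeats with period 4.

4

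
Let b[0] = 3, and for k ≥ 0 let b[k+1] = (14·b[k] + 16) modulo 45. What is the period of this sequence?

b[0] = 3,  b[1] = 13,  b[2] = 18,  b[3] = 43,  b[4] = 33,  b[5] = 28,  b[6] = 3.
The sequence repeats with period 6.

6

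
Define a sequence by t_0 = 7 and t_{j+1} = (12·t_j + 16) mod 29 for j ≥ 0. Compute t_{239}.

21

Listing terms: t_0 = 7; t_1 = 13; t_2 = 27; t_3 = 21; t_4 = 7.
Since t_4 = t_0 = 7, the sequence is periodic with period 4.
So t_{239} = t_{0 + ((239-0) mod 4)} = t_3 = 21.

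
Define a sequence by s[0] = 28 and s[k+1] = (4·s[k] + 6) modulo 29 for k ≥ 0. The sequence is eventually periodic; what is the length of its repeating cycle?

Computing terms: s[0] = 28, s[1] = 2, s[2] = 14, s[3] = 4, s[4] = 22, s[5] = 7, s[6] = 5, s[7] = 26, s[8] = 23, s[9] = 11, s[10] = 21, s[11] = 3, s[12] = 18, s[13] = 20, s[14] = 28.
Since s[14] = s[0] = 28, the sequence is periodic with period 14.

14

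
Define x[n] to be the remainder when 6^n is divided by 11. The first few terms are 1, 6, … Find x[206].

Computing terms: x[0] = 1,  x[1] = 6,  x[2] = 3,  x[3] = 7,  x[4] = 9,  x[5] = 10,  x[6] = 5,  x[7] = 8,  x[8] = 4,  x[9] = 2,  x[10] = 1.
The sequence repeats with period 10.
(206 - 0) mod 10 = 6, so x[206] = x[6] = 5.

5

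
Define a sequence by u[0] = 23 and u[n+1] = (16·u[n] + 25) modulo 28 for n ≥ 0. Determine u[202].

1

Computing terms: u[0] = 23,  u[1] = 1,  u[2] = 13,  u[3] = 9,  u[4] = 1.
Since u[4] = u[1] = 1, the sequence is eventually periodic: after a pre-period of length 1 it cycles with period 3.
For n ≥ 1, u[n] depends only on (n - 1) mod 3. (202 - 1) mod 3 = 0, so u[202] = u[1] = 1.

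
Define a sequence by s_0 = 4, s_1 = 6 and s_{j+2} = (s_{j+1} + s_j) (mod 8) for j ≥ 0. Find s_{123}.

0

s_0 = 4, s_1 = 6, s_2 = 2, s_3 = 0, s_4 = 2, s_5 = 2, s_6 = 4, s_7 = 6.
Since (s_6, s_7) = (s_0, s_1) = (4, 6) (two consecutive terms determine the rest), the sequence is periodic with period 6.
(123 - 0) mod 6 = 3, so s_{123} = s_3 = 0.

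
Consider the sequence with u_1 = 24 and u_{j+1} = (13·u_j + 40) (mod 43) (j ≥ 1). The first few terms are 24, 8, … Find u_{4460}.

6

Computing terms: u_1 = 24; u_2 = 8; u_3 = 15; u_4 = 20; u_5 = 42; u_6 = 27; u_7 = 4; u_8 = 6; u_9 = 32; u_{10} = 26; u_{11} = 34; u_{12} = 9; u_{13} = 28; u_{14} = 17; u_{15} = 3; u_{16} = 36; u_{17} = 35; u_{18} = 22; u_{19} = 25; u_{20} = 21; u_{21} = 12; u_{22} = 24.
The sequence repeats with period 21.
So u_{4460} = u_{1 + ((4460-1) mod 21)} = u_8 = 6.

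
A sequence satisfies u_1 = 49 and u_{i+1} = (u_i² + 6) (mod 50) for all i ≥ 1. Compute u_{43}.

31

Listing terms: u_1 = 49, u_2 = 7, u_3 = 5, u_4 = 31, u_5 = 17, u_6 = 45, u_7 = 31.
Since u_7 = u_4 = 31, the sequence is eventually periodic: after a pre-period of length 3 it cycles with period 3.
For i ≥ 4, u_i depends only on (i - 4) mod 3. (43 - 4) mod 3 = 0, so u_{43} = u_4 = 31.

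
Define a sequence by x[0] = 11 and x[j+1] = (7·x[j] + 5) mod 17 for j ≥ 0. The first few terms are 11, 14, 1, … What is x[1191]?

8

We have x[0] = 11; x[1] = 14; x[2] = 1; x[3] = 12; x[4] = 4; x[5] = 16; x[6] = 15; x[7] = 8; x[8] = 10; x[9] = 7; x[10] = 3; x[11] = 9; x[12] = 0; x[13] = 5; x[14] = 6; x[15] = 13; x[16] = 11.
Since x[16] = x[0] = 11, the sequence is periodic with period 16.
(1191 - 0) mod 16 = 7, so x[1191] = x[7] = 8.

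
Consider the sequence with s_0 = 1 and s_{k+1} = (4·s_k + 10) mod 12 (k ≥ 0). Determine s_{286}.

Listing terms: s_0 = 1; s_1 = 2; s_2 = 6; s_3 = 10; s_4 = 2.
Since s_4 = s_1 = 2, the sequence is eventually periodic: after a pre-period of length 1 it cycles with period 3.
For k ≥ 1, s_k depends only on (k - 1) mod 3. (286 - 1) mod 3 = 0, so s_{286} = s_1 = 2.

2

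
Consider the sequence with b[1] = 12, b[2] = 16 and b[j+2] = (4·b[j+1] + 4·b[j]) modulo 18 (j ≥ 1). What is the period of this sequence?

b[1] = 12, b[2] = 16, b[3] = 4, b[4] = 8, b[5] = 12, b[6] = 8, b[7] = 8, b[8] = 10, b[9] = 0, b[10] = 4, b[11] = 16, b[12] = 8, b[13] = 6, b[14] = 2, b[15] = 14, b[16] = 10, b[17] = 6, b[18] = 10, b[19] = 10, b[20] = 8, b[21] = 0, b[22] = 14, b[23] = 2, b[24] = 10, b[25] = 12, b[26] = 16.
Since (b[25], b[26]) = (b[1], b[2]) = (12, 16) (two consecutive terms determine the rest), the sequence is periodic with period 24.

24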